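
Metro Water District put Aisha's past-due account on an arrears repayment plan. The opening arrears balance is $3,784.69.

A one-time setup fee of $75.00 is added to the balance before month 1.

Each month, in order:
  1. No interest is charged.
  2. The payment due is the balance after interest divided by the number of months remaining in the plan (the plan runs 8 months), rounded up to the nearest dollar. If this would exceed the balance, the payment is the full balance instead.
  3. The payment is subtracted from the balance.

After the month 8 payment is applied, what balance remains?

Month 1: $3,859.69 − $483.00 → $3,376.69
Month 2: $3,376.69 − $483.00 → $2,893.69
Month 3: $2,893.69 − $483.00 → $2,410.69
Month 4: $2,410.69 − $483.00 → $1,927.69
Month 5: $1,927.69 − $482.00 → $1,445.69
Month 6: $1,445.69 − $482.00 → $963.69
Month 7: $963.69 − $482.00 → $481.69
Month 8: $481.69 − $481.69 → $0.00

$0.00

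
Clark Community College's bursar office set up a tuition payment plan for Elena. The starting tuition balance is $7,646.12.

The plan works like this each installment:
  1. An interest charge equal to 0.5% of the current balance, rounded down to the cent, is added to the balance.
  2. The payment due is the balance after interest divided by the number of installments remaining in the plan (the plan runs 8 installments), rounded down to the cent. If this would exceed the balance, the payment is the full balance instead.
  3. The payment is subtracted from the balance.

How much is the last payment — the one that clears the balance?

$994.66

Installment 1: opening $7,646.12; interest $38.23 → $7,684.35; payment $960.54; balance $6,723.81
Installment 2: opening $6,723.81; interest $33.61 → $6,757.42; payment $965.34; balance $5,792.08
Installment 3: opening $5,792.08; interest $28.96 → $5,821.04; payment $970.17; balance $4,850.87
Installment 4: opening $4,850.87; interest $24.25 → $4,875.12; payment $975.02; balance $3,900.10
Installment 5: opening $3,900.10; interest $19.50 → $3,919.60; payment $979.90; balance $2,939.70
Installment 6: opening $2,939.70; interest $14.69 → $2,954.39; payment $984.79; balance $1,969.60
Installment 7: opening $1,969.60; interest $9.84 → $1,979.44; payment $989.72; balance $989.72
Installment 8: opening $989.72; interest $4.94 → $994.66; payment $994.66; balance $0.00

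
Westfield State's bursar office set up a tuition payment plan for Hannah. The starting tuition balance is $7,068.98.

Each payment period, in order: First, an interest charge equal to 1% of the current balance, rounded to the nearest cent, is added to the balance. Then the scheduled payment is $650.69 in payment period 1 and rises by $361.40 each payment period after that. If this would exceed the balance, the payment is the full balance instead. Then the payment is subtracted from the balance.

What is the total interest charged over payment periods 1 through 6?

$263.15

Payment period 1: opening $7,068.98; interest $70.69 → $7,139.67; payment $650.69; balance $6,488.98
Payment period 2: opening $6,488.98; interest $64.89 → $6,553.87; payment $1,012.09; balance $5,541.78
Payment period 3: opening $5,541.78; interest $55.42 → $5,597.20; payment $1,373.49; balance $4,223.71
Payment period 4: opening $4,223.71; interest $42.24 → $4,265.95; payment $1,734.89; balance $2,531.06
Payment period 5: opening $2,531.06; interest $25.31 → $2,556.37; payment $2,096.29; balance $460.08
Payment period 6: opening $460.08; interest $4.60 → $464.68; payment $464.68; balance $0.00
Total interest: $70.69 + $64.89 + $55.42 + $42.24 + $25.31 + $4.60 = $263.15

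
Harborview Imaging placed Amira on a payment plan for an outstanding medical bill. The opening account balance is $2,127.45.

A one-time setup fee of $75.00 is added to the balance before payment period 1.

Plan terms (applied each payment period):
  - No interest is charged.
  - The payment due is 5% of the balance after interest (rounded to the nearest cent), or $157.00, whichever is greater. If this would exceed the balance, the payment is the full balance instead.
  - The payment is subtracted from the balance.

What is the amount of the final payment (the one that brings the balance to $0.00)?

Payment period 1: opening $2,202.45; payment $157.00; balance $2,045.45
Payment period 2: opening $2,045.45; payment $157.00; balance $1,888.45
Payment period 3: opening $1,888.45; payment $157.00; balance $1,731.45
Payment period 4: opening $1,731.45; payment $157.00; balance $1,574.45
Payment period 5: opening $1,574.45; payment $157.00; balance $1,417.45
Payment period 6: opening $1,417.45; payment $157.00; balance $1,260.45
Payment period 7: opening $1,260.45; payment $157.00; balance $1,103.45
Payment period 8: opening $1,103.45; payment $157.00; balance $946.45
Payment period 9: opening $946.45; payment $157.00; balance $789.45
Payment period 10: opening $789.45; payment $157.00; balance $632.45
Payment period 11: opening $632.45; payment $157.00; balance $475.45
Payment period 12: opening $475.45; payment $157.00; balance $318.45
Payment period 13: opening $318.45; payment $157.00; balance $161.45
Payment period 14: opening $161.45; payment $157.00; balance $4.45
Payment period 15: opening $4.45; payment $4.45; balance $0.00

$4.45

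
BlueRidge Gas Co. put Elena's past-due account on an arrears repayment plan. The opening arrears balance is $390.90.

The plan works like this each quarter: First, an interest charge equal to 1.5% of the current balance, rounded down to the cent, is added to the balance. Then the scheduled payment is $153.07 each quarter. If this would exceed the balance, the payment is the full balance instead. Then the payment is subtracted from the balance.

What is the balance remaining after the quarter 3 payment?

Quarter 1: opening $390.90; interest $5.86 → $396.76; payment $153.07; balance $243.69
Quarter 2: opening $243.69; interest $3.65 → $247.34; payment $153.07; balance $94.27
Quarter 3: opening $94.27; interest $1.41 → $95.68; payment $95.68; balance $0.00

$0.00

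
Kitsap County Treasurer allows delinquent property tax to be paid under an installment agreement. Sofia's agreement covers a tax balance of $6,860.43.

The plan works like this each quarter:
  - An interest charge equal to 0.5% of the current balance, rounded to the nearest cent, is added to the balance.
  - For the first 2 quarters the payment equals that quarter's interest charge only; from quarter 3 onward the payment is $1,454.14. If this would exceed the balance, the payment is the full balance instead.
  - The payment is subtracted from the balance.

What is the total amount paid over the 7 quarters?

Quarter 1: $6,860.43 +$34.30 interest = $6,894.73; pay $34.30 → $6,860.43
Quarter 2: $6,860.43 +$34.30 interest = $6,894.73; pay $34.30 → $6,860.43
Quarter 3: $6,860.43 +$34.30 interest = $6,894.73; pay $1,454.14 → $5,440.59
Quarter 4: $5,440.59 +$27.20 interest = $5,467.79; pay $1,454.14 → $4,013.65
Quarter 5: $4,013.65 +$20.07 interest = $4,033.72; pay $1,454.14 → $2,579.58
Quarter 6: $2,579.58 +$12.90 interest = $2,592.48; pay $1,454.14 → $1,138.34
Quarter 7: $1,138.34 +$5.69 interest = $1,144.03; pay $1,144.03 → $0.00
Total paid: $7,029.19

$7,029.19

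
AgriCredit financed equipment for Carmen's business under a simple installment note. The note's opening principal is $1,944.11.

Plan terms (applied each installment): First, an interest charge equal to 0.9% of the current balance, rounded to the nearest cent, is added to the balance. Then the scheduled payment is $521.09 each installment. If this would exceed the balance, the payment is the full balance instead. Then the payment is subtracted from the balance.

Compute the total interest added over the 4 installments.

$42.63

Installment 1: $1,944.11 +$17.50 interest = $1,961.61; pay $521.09 → $1,440.52
Installment 2: $1,440.52 +$12.96 interest = $1,453.48; pay $521.09 → $932.39
Installment 3: $932.39 +$8.39 interest = $940.78; pay $521.09 → $419.69
Installment 4: $419.69 +$3.78 interest = $423.47; pay $423.47 → $0.00
Total interest: $17.50 + $12.96 + $8.39 + $3.78 = $42.63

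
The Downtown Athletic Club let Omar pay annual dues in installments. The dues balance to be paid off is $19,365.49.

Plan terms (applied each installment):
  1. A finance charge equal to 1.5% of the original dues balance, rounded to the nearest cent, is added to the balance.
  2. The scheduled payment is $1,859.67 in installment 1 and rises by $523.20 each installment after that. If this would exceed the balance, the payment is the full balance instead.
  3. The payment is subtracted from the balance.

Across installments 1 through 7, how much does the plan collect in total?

$21,398.85

Installment 1: opening $19,365.49; interest $290.48 → $19,655.97; payment $1,859.67; balance $17,796.30
Installment 2: opening $17,796.30; interest $290.48 → $18,086.78; payment $2,382.87; balance $15,703.91
Installment 3: opening $15,703.91; interest $290.48 → $15,994.39; payment $2,906.07; balance $13,088.32
Installment 4: opening $13,088.32; interest $290.48 → $13,378.80; payment $3,429.27; balance $9,949.53
Installment 5: opening $9,949.53; interest $290.48 → $10,240.01; payment $3,952.47; balance $6,287.54
Installment 6: opening $6,287.54; interest $290.48 → $6,578.02; payment $4,475.67; balance $2,102.35
Installment 7: opening $2,102.35; interest $290.48 → $2,392.83; payment $2,392.83; balance $0.00
Total paid: $21,398.85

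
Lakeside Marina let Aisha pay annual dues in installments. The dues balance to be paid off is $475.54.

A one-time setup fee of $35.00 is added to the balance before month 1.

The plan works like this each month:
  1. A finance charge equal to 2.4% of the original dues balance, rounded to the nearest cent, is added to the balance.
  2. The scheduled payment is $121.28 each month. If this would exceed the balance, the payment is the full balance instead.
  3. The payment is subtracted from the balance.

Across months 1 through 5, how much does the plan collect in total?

# | Opening | Interest | Payment | End bal
1 | $510.54 | $11.41 | $121.28 | $400.67
2 | $400.67 | $11.41 | $121.28 | $290.80
3 | $290.80 | $11.41 | $121.28 | $180.93
4 | $180.93 | $11.41 | $121.28 | $71.06
5 | $71.06 | $11.41 | $82.47 | $0.00
Total paid: $567.59

$567.59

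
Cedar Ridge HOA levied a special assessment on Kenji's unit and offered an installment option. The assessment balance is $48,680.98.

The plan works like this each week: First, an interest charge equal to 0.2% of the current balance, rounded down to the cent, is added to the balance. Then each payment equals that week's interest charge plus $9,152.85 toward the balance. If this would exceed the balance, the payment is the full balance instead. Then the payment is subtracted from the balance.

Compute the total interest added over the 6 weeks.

Week 1: $48,680.98 +$97.36 interest = $48,778.34; pay $9,250.21 → $39,528.13
Week 2: $39,528.13 +$79.05 interest = $39,607.18; pay $9,231.90 → $30,375.28
Week 3: $30,375.28 +$60.75 interest = $30,436.03; pay $9,213.60 → $21,222.43
Week 4: $21,222.43 +$42.44 interest = $21,264.87; pay $9,195.29 → $12,069.58
Week 5: $12,069.58 +$24.13 interest = $12,093.71; pay $9,176.98 → $2,916.73
Week 6: $2,916.73 +$5.83 interest = $2,922.56; pay $2,922.56 → $0.00
Total interest: $97.36 + $79.05 + $60.75 + $42.44 + $24.13 + $5.83 = $309.56

$309.56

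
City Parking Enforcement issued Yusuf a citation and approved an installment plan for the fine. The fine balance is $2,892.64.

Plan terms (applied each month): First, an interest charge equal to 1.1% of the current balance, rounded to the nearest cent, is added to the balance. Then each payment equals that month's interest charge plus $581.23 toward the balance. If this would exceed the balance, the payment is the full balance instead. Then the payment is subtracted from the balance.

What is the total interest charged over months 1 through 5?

$95.16

# | Opening | Interest | Payment | End bal
1 | $2,892.64 | $31.82 | $613.05 | $2,311.41
2 | $2,311.41 | $25.43 | $606.66 | $1,730.18
3 | $1,730.18 | $19.03 | $600.26 | $1,148.95
4 | $1,148.95 | $12.64 | $593.87 | $567.72
5 | $567.72 | $6.24 | $573.96 | $0.00
Total interest: $31.82 + $25.43 + $19.03 + $12.64 + $6.24 = $95.16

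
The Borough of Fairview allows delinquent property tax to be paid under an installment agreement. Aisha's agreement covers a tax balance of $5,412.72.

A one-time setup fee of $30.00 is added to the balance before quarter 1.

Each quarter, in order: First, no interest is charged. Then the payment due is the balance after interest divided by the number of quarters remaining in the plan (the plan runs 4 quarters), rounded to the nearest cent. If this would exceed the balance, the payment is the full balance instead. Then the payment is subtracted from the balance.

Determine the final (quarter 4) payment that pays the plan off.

$1,360.68

Quarter 1: opening $5,442.72; payment $1,360.68; balance $4,082.04
Quarter 2: opening $4,082.04; payment $1,360.68; balance $2,721.36
Quarter 3: opening $2,721.36; payment $1,360.68; balance $1,360.68
Quarter 4: opening $1,360.68; payment $1,360.68; balance $0.00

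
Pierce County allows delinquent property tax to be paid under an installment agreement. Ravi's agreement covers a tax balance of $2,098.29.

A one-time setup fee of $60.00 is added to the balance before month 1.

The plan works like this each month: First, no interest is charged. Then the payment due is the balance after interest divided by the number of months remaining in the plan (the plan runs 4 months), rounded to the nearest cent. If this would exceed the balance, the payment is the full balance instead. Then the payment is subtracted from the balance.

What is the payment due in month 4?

# | Opening | Payment | End bal
1 | $2,158.29 | $539.57 | $1,618.72
2 | $1,618.72 | $539.57 | $1,079.15
3 | $1,079.15 | $539.58 | $539.57
4 | $539.57 | $539.57 | $0.00

$539.57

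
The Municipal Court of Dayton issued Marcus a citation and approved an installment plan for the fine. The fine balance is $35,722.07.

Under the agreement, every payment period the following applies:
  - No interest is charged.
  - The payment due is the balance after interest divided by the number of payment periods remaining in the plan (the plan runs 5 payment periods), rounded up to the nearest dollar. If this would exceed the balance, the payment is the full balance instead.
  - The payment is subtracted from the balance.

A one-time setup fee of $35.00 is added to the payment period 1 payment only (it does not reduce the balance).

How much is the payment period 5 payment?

# | Opening | Payment | Fee | End bal
1 | $35,722.07 | $7,145.00 | $35.00 | $28,577.07
2 | $28,577.07 | $7,145.00 | — | $21,432.07
3 | $21,432.07 | $7,145.00 | — | $14,287.07
4 | $14,287.07 | $7,144.00 | — | $7,143.07
5 | $7,143.07 | $7,143.07 | — | $0.00

$7,143.07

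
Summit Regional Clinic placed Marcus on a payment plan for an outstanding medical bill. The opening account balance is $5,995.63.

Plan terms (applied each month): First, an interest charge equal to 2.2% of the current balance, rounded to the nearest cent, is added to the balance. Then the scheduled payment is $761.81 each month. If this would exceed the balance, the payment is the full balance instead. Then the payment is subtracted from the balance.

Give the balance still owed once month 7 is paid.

$1,284.37

Month 1: opening $5,995.63; interest $131.90 → $6,127.53; payment $761.81; balance $5,365.72
Month 2: opening $5,365.72; interest $118.05 → $5,483.77; payment $761.81; balance $4,721.96
Month 3: opening $4,721.96; interest $103.88 → $4,825.84; payment $761.81; balance $4,064.03
Month 4: opening $4,064.03; interest $89.41 → $4,153.44; payment $761.81; balance $3,391.63
Month 5: opening $3,391.63; interest $74.62 → $3,466.25; payment $761.81; balance $2,704.44
Month 6: opening $2,704.44; interest $59.50 → $2,763.94; payment $761.81; balance $2,002.13
Month 7: opening $2,002.13; interest $44.05 → $2,046.18; payment $761.81; balance $1,284.37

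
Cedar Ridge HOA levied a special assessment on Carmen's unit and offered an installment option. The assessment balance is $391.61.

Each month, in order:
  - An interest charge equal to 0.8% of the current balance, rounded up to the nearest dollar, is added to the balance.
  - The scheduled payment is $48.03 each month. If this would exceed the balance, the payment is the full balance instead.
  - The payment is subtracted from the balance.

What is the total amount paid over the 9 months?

$411.61

# | Opening | Interest | Payment | End bal
1 | $391.61 | $4.00 | $48.03 | $347.58
2 | $347.58 | $3.00 | $48.03 | $302.55
3 | $302.55 | $3.00 | $48.03 | $257.52
4 | $257.52 | $3.00 | $48.03 | $212.49
5 | $212.49 | $2.00 | $48.03 | $166.46
6 | $166.46 | $2.00 | $48.03 | $120.43
7 | $120.43 | $1.00 | $48.03 | $73.40
8 | $73.40 | $1.00 | $48.03 | $26.37
9 | $26.37 | $1.00 | $27.37 | $0.00
Total paid: $411.61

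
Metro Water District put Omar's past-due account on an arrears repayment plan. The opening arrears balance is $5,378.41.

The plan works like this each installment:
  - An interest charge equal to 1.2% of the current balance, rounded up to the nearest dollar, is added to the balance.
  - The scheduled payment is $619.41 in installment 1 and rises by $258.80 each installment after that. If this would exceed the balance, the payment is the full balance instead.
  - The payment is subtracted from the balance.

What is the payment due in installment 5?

Installment 1: opening $5,378.41; interest $65.00 → $5,443.41; payment $619.41; balance $4,824.00
Installment 2: opening $4,824.00; interest $58.00 → $4,882.00; payment $878.21; balance $4,003.79
Installment 3: opening $4,003.79; interest $49.00 → $4,052.79; payment $1,137.01; balance $2,915.78
Installment 4: opening $2,915.78; interest $35.00 → $2,950.78; payment $1,395.81; balance $1,554.97
Installment 5: opening $1,554.97; interest $19.00 → $1,573.97; payment $1,573.97; balance $0.00

$1,573.97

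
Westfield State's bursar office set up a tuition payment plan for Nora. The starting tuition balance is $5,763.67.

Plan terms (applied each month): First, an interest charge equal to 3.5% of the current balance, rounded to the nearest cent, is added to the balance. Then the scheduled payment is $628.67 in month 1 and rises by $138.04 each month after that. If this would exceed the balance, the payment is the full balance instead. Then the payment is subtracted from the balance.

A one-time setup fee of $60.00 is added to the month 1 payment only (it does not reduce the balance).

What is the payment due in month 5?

Month 1: opening $5,763.67; interest $201.73 → $5,965.40; payment $628.67 (+ $60.00 fee); balance $5,336.73
Month 2: opening $5,336.73; interest $186.79 → $5,523.52; payment $766.71; balance $4,756.81
Month 3: opening $4,756.81; interest $166.49 → $4,923.30; payment $904.75; balance $4,018.55
Month 4: opening $4,018.55; interest $140.65 → $4,159.20; payment $1,042.79; balance $3,116.41
Month 5: opening $3,116.41; interest $109.07 → $3,225.48; payment $1,180.83; balance $2,044.65

$1,180.83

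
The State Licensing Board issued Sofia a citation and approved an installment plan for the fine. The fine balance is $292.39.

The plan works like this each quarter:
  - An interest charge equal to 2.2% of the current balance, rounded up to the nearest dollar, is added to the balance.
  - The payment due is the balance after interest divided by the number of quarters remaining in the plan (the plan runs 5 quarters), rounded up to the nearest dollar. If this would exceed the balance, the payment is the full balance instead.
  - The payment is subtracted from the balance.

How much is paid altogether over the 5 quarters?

$315.39

Quarter 1: opening $292.39; interest $7.00 → $299.39; payment $60.00; balance $239.39
Quarter 2: opening $239.39; interest $6.00 → $245.39; payment $62.00; balance $183.39
Quarter 3: opening $183.39; interest $5.00 → $188.39; payment $63.00; balance $125.39
Quarter 4: opening $125.39; interest $3.00 → $128.39; payment $65.00; balance $63.39
Quarter 5: opening $63.39; interest $2.00 → $65.39; payment $65.39; balance $0.00
Total paid: $315.39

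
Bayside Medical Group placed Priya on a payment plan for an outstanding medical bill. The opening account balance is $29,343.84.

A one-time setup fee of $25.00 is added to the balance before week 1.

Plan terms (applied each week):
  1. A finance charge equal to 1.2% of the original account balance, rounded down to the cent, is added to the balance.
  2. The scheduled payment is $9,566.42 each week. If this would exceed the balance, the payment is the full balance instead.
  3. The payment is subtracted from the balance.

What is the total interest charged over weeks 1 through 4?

$1,408.48

# | Opening | Interest | Payment | End bal
1 | $29,368.84 | $352.12 | $9,566.42 | $20,154.54
2 | $20,154.54 | $352.12 | $9,566.42 | $10,940.24
3 | $10,940.24 | $352.12 | $9,566.42 | $1,725.94
4 | $1,725.94 | $352.12 | $2,078.06 | $0.00
Total interest: $352.12 + $352.12 + $352.12 + $352.12 = $1,408.48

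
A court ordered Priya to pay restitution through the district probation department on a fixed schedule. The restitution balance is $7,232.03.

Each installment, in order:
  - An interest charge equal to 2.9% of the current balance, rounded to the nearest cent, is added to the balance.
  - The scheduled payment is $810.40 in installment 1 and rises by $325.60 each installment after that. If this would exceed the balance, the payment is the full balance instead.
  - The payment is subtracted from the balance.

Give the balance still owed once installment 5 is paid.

# | Opening | Interest | Payment | End bal
1 | $7,232.03 | $209.73 | $810.40 | $6,631.36
2 | $6,631.36 | $192.31 | $1,136.00 | $5,687.67
3 | $5,687.67 | $164.94 | $1,461.60 | $4,391.01
4 | $4,391.01 | $127.34 | $1,787.20 | $2,731.15
5 | $2,731.15 | $79.20 | $2,112.80 | $697.55

$697.55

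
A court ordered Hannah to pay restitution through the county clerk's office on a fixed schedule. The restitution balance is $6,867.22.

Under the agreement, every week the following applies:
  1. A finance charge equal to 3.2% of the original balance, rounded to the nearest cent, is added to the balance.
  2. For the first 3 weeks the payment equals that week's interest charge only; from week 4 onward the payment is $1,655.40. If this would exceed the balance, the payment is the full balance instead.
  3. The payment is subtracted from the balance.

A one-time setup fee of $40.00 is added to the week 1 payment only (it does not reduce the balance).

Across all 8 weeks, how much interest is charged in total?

# | Opening | Interest | Payment | Fee | End bal
1 | $6,867.22 | $219.75 | $219.75 | $40.00 | $6,867.22
2 | $6,867.22 | $219.75 | $219.75 | — | $6,867.22
3 | $6,867.22 | $219.75 | $219.75 | — | $6,867.22
4 | $6,867.22 | $219.75 | $1,655.40 | — | $5,431.57
5 | $5,431.57 | $219.75 | $1,655.40 | — | $3,995.92
6 | $3,995.92 | $219.75 | $1,655.40 | — | $2,560.27
7 | $2,560.27 | $219.75 | $1,655.40 | — | $1,124.62
8 | $1,124.62 | $219.75 | $1,344.37 | — | $0.00
Total interest: $219.75 + $219.75 + $219.75 + $219.75 + $219.75 + $219.75 + $219.75 + $219.75 = $1,758.00

$1,758.00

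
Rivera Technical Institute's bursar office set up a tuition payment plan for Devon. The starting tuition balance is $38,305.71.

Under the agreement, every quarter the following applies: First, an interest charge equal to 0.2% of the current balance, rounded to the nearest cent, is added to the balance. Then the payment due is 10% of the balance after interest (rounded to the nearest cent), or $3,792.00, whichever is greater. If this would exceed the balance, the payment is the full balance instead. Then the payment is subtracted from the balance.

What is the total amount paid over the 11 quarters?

Quarter 1: opening $38,305.71; interest $76.61 → $38,382.32; payment $3,838.23; balance $34,544.09
Quarter 2: opening $34,544.09; interest $69.09 → $34,613.18; payment $3,792.00; balance $30,821.18
Quarter 3: opening $30,821.18; interest $61.64 → $30,882.82; payment $3,792.00; balance $27,090.82
Quarter 4: opening $27,090.82; interest $54.18 → $27,145.00; payment $3,792.00; balance $23,353.00
Quarter 5: opening $23,353.00; interest $46.71 → $23,399.71; payment $3,792.00; balance $19,607.71
Quarter 6: opening $19,607.71; interest $39.22 → $19,646.93; payment $3,792.00; balance $15,854.93
Quarter 7: opening $15,854.93; interest $31.71 → $15,886.64; payment $3,792.00; balance $12,094.64
Quarter 8: opening $12,094.64; interest $24.19 → $12,118.83; payment $3,792.00; balance $8,326.83
Quarter 9: opening $8,326.83; interest $16.65 → $8,343.48; payment $3,792.00; balance $4,551.48
Quarter 10: opening $4,551.48; interest $9.10 → $4,560.58; payment $3,792.00; balance $768.58
Quarter 11: opening $768.58; interest $1.54 → $770.12; payment $770.12; balance $0.00
Total paid: $38,736.35

$38,736.35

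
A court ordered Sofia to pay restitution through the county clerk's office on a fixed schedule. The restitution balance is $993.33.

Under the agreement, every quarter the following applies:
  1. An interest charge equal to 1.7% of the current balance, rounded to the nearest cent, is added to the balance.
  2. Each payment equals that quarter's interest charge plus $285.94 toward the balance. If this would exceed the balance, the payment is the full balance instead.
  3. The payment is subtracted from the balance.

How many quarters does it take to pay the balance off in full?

Quarter 1: opening $993.33; interest $16.89 → $1,010.22; payment $302.83; balance $707.39
Quarter 2: opening $707.39; interest $12.03 → $719.42; payment $297.97; balance $421.45
Quarter 3: opening $421.45; interest $7.16 → $428.61; payment $293.10; balance $135.51
Quarter 4: opening $135.51; interest $2.30 → $137.81; payment $137.81; balance $0.00
Balance reaches $0.00 in quarter 4.

4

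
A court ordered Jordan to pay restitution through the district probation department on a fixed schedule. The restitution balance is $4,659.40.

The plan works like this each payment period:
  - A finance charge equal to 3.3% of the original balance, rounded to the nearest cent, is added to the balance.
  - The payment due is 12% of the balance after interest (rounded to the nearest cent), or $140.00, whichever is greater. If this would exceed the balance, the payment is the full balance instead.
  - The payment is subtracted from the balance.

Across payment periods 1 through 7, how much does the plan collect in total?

$3,164.77

# | Opening | Interest | Payment | End bal
1 | $4,659.40 | $153.76 | $577.58 | $4,235.58
2 | $4,235.58 | $153.76 | $526.72 | $3,862.62
3 | $3,862.62 | $153.76 | $481.97 | $3,534.41
4 | $3,534.41 | $153.76 | $442.58 | $3,245.59
5 | $3,245.59 | $153.76 | $407.92 | $2,991.43
6 | $2,991.43 | $153.76 | $377.42 | $2,767.77
7 | $2,767.77 | $153.76 | $350.58 | $2,570.95
Total paid: $3,164.77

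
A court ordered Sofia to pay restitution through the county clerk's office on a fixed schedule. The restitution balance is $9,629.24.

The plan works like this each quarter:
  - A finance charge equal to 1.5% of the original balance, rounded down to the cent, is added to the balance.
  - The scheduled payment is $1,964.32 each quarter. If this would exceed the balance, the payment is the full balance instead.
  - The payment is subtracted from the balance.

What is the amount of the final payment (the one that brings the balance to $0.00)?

$674.22

Quarter 1: opening $9,629.24; interest $144.43 → $9,773.67; payment $1,964.32; balance $7,809.35
Quarter 2: opening $7,809.35; interest $144.43 → $7,953.78; payment $1,964.32; balance $5,989.46
Quarter 3: opening $5,989.46; interest $144.43 → $6,133.89; payment $1,964.32; balance $4,169.57
Quarter 4: opening $4,169.57; interest $144.43 → $4,314.00; payment $1,964.32; balance $2,349.68
Quarter 5: opening $2,349.68; interest $144.43 → $2,494.11; payment $1,964.32; balance $529.79
Quarter 6: opening $529.79; interest $144.43 → $674.22; payment $674.22; balance $0.00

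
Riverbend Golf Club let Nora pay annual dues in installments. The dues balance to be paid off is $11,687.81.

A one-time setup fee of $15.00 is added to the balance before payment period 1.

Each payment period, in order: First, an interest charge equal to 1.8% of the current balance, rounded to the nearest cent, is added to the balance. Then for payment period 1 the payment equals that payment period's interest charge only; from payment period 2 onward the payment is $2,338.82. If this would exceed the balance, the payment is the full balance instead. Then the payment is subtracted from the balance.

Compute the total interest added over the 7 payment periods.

$885.97

Payment period 1: $11,702.81 +$210.65 interest = $11,913.46; pay $210.65 → $11,702.81
Payment period 2: $11,702.81 +$210.65 interest = $11,913.46; pay $2,338.82 → $9,574.64
Payment period 3: $9,574.64 +$172.34 interest = $9,746.98; pay $2,338.82 → $7,408.16
Payment period 4: $7,408.16 +$133.35 interest = $7,541.51; pay $2,338.82 → $5,202.69
Payment period 5: $5,202.69 +$93.65 interest = $5,296.34; pay $2,338.82 → $2,957.52
Payment period 6: $2,957.52 +$53.24 interest = $3,010.76; pay $2,338.82 → $671.94
Payment period 7: $671.94 +$12.09 interest = $684.03; pay $684.03 → $0.00
Total interest: $210.65 + $210.65 + $172.34 + $133.35 + $93.65 + $53.24 + $12.09 = $885.97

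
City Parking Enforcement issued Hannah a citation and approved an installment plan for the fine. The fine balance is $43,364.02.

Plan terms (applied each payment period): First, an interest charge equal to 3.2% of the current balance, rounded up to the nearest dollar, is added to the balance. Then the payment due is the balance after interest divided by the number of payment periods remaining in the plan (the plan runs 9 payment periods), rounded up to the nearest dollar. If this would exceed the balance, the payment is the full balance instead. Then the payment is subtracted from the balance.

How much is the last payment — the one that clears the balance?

Payment period 1: $43,364.02 +$1,388.00 interest = $44,752.02; pay $4,973.00 → $39,779.02
Payment period 2: $39,779.02 +$1,273.00 interest = $41,052.02; pay $5,132.00 → $35,920.02
Payment period 3: $35,920.02 +$1,150.00 interest = $37,070.02; pay $5,296.00 → $31,774.02
Payment period 4: $31,774.02 +$1,017.00 interest = $32,791.02; pay $5,466.00 → $27,325.02
Payment period 5: $27,325.02 +$875.00 interest = $28,200.02; pay $5,641.00 → $22,559.02
Payment period 6: $22,559.02 +$722.00 interest = $23,281.02; pay $5,821.00 → $17,460.02
Payment period 7: $17,460.02 +$559.00 interest = $18,019.02; pay $6,007.00 → $12,012.02
Payment period 8: $12,012.02 +$385.00 interest = $12,397.02; pay $6,199.00 → $6,198.02
Payment period 9: $6,198.02 +$199.00 interest = $6,397.02; pay $6,397.02 → $0.00

$6,397.02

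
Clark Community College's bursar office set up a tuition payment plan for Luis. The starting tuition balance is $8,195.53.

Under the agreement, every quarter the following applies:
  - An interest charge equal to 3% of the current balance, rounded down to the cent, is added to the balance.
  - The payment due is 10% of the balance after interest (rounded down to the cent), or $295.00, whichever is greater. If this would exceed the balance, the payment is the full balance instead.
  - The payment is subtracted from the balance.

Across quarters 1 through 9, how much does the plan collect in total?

Quarter 1: $8,195.53 +$245.86 interest = $8,441.39; pay $844.13 → $7,597.26
Quarter 2: $7,597.26 +$227.91 interest = $7,825.17; pay $782.51 → $7,042.66
Quarter 3: $7,042.66 +$211.27 interest = $7,253.93; pay $725.39 → $6,528.54
Quarter 4: $6,528.54 +$195.85 interest = $6,724.39; pay $672.43 → $6,051.96
Quarter 5: $6,051.96 +$181.55 interest = $6,233.51; pay $623.35 → $5,610.16
Quarter 6: $5,610.16 +$168.30 interest = $5,778.46; pay $577.84 → $5,200.62
Quarter 7: $5,200.62 +$156.01 interest = $5,356.63; pay $535.66 → $4,820.97
Quarter 8: $4,820.97 +$144.62 interest = $4,965.59; pay $496.55 → $4,469.04
Quarter 9: $4,469.04 +$134.07 interest = $4,603.11; pay $460.31 → $4,142.80
Total paid: $5,718.17

$5,718.17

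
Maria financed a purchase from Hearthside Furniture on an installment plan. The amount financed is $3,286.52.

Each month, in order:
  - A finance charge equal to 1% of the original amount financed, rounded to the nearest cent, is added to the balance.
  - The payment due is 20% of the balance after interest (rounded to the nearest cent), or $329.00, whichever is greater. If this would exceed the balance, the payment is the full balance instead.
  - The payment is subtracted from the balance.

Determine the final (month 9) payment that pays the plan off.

$272.13

Month 1: opening $3,286.52; interest $32.87 → $3,319.39; payment $663.88; balance $2,655.51
Month 2: opening $2,655.51; interest $32.87 → $2,688.38; payment $537.68; balance $2,150.70
Month 3: opening $2,150.70; interest $32.87 → $2,183.57; payment $436.71; balance $1,746.86
Month 4: opening $1,746.86; interest $32.87 → $1,779.73; payment $355.95; balance $1,423.78
Month 5: opening $1,423.78; interest $32.87 → $1,456.65; payment $329.00; balance $1,127.65
Month 6: opening $1,127.65; interest $32.87 → $1,160.52; payment $329.00; balance $831.52
Month 7: opening $831.52; interest $32.87 → $864.39; payment $329.00; balance $535.39
Month 8: opening $535.39; interest $32.87 → $568.26; payment $329.00; balance $239.26
Month 9: opening $239.26; interest $32.87 → $272.13; payment $272.13; balance $0.00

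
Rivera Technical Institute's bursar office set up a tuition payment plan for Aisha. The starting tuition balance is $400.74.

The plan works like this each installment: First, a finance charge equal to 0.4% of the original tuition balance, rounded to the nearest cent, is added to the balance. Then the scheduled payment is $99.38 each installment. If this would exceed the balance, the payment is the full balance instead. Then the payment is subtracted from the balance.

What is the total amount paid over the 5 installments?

Installment 1: $400.74 +$1.60 interest = $402.34; pay $99.38 → $302.96
Installment 2: $302.96 +$1.60 interest = $304.56; pay $99.38 → $205.18
Installment 3: $205.18 +$1.60 interest = $206.78; pay $99.38 → $107.40
Installment 4: $107.40 +$1.60 interest = $109.00; pay $99.38 → $9.62
Installment 5: $9.62 +$1.60 interest = $11.22; pay $11.22 → $0.00
Total paid: $408.74

$408.74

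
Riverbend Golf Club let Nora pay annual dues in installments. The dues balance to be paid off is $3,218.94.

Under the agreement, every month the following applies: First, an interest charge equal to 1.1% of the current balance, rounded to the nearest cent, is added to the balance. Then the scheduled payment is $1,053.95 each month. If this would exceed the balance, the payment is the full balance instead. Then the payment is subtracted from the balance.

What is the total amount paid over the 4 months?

Month 1: $3,218.94 +$35.41 interest = $3,254.35; pay $1,053.95 → $2,200.40
Month 2: $2,200.40 +$24.20 interest = $2,224.60; pay $1,053.95 → $1,170.65
Month 3: $1,170.65 +$12.88 interest = $1,183.53; pay $1,053.95 → $129.58
Month 4: $129.58 +$1.43 interest = $131.01; pay $131.01 → $0.00
Total paid: $3,292.86

$3,292.86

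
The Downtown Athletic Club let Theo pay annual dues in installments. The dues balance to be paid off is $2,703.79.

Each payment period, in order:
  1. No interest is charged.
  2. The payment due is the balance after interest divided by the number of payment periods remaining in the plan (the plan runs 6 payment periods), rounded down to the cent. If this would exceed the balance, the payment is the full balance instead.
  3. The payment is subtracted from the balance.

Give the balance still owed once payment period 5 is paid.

$450.64

Payment period 1: opening $2,703.79; payment $450.63; balance $2,253.16
Payment period 2: opening $2,253.16; payment $450.63; balance $1,802.53
Payment period 3: opening $1,802.53; payment $450.63; balance $1,351.90
Payment period 4: opening $1,351.90; payment $450.63; balance $901.27
Payment period 5: opening $901.27; payment $450.63; balance $450.64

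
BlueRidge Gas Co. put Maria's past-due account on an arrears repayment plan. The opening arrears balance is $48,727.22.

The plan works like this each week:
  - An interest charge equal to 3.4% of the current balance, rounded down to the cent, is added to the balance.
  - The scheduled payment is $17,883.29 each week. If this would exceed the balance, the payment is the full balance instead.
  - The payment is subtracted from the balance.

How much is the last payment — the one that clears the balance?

# | Opening | Interest | Payment | End bal
1 | $48,727.22 | $1,656.72 | $17,883.29 | $32,500.65
2 | $32,500.65 | $1,105.02 | $17,883.29 | $15,722.38
3 | $15,722.38 | $534.56 | $16,256.94 | $0.00

$16,256.94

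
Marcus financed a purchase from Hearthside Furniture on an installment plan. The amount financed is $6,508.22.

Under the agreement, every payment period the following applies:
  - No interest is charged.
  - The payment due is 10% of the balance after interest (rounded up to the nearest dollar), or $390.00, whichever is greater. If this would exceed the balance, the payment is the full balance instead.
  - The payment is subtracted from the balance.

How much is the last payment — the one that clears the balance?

Payment period 1: opening $6,508.22; payment $651.00; balance $5,857.22
Payment period 2: opening $5,857.22; payment $586.00; balance $5,271.22
Payment period 3: opening $5,271.22; payment $528.00; balance $4,743.22
Payment period 4: opening $4,743.22; payment $475.00; balance $4,268.22
Payment period 5: opening $4,268.22; payment $427.00; balance $3,841.22
Payment period 6: opening $3,841.22; payment $390.00; balance $3,451.22
Payment period 7: opening $3,451.22; payment $390.00; balance $3,061.22
Payment period 8: opening $3,061.22; payment $390.00; balance $2,671.22
Payment period 9: opening $2,671.22; payment $390.00; balance $2,281.22
Payment period 10: opening $2,281.22; payment $390.00; balance $1,891.22
Payment period 11: opening $1,891.22; payment $390.00; balance $1,501.22
Payment period 12: opening $1,501.22; payment $390.00; balance $1,111.22
Payment period 13: opening $1,111.22; payment $390.00; balance $721.22
Payment period 14: opening $721.22; payment $390.00; balance $331.22
Payment period 15: opening $331.22; payment $331.22; balance $0.00

$331.22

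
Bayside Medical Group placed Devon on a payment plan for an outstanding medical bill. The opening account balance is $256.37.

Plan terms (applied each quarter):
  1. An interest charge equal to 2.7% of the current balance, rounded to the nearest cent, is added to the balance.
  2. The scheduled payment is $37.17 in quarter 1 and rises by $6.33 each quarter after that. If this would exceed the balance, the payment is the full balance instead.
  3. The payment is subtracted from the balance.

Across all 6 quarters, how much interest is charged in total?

Quarter 1: opening $256.37; interest $6.92 → $263.29; payment $37.17; balance $226.12
Quarter 2: opening $226.12; interest $6.11 → $232.23; payment $43.50; balance $188.73
Quarter 3: opening $188.73; interest $5.10 → $193.83; payment $49.83; balance $144.00
Quarter 4: opening $144.00; interest $3.89 → $147.89; payment $56.16; balance $91.73
Quarter 5: opening $91.73; interest $2.48 → $94.21; payment $62.49; balance $31.72
Quarter 6: opening $31.72; interest $0.86 → $32.58; payment $32.58; balance $0.00
Total interest: $6.92 + $6.11 + $5.10 + $3.89 + $2.48 + $0.86 = $25.36

$25.36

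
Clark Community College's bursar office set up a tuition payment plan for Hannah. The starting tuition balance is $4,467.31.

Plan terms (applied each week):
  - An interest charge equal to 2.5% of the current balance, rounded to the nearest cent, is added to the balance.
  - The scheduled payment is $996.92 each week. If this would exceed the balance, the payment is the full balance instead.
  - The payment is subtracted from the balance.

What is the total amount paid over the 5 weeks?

Week 1: $4,467.31 +$111.68 interest = $4,578.99; pay $996.92 → $3,582.07
Week 2: $3,582.07 +$89.55 interest = $3,671.62; pay $996.92 → $2,674.70
Week 3: $2,674.70 +$66.87 interest = $2,741.57; pay $996.92 → $1,744.65
Week 4: $1,744.65 +$43.62 interest = $1,788.27; pay $996.92 → $791.35
Week 5: $791.35 +$19.78 interest = $811.13; pay $811.13 → $0.00
Total paid: $4,798.81

$4,798.81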